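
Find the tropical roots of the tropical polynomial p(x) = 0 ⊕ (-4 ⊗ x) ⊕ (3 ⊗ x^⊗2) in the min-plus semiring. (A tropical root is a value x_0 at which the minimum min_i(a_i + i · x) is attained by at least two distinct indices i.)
Roots: {-7, 4}

Each tropical root is a break point of the lower envelope of the lines y = a_i + i · x (there are 3 lines, with slopes 0, 1, ..., 2). Only the lines that attain the minimum somewhere contribute to roots; other lines are dominated. Here the surviving (envelope) indices are i = 2, i = 1, i = 0.
Intersections between consecutive envelope lines give the roots: for adjacent envelope indices i < j the intersection is x = (a_i − a_j) / (j − i). Reading off the sorted break points: {-7, 4}.
Verification: at each break x_0, at least two indices attain the minimum of min_i(a_i + i · x_0).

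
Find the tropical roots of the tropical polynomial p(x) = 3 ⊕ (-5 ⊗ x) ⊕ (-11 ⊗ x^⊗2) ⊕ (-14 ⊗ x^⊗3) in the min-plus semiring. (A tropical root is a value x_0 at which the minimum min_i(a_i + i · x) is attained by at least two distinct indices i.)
Roots: {3, 6, 8}

Each tropical root is a break point of the lower envelope of the lines y = a_i + i · x (there are 4 lines, with slopes 0, 1, ..., 3). Only the lines that attain the minimum somewhere contribute to roots; other lines are dominated. Here the surviving (envelope) indices are i = 3, i = 2, i = 1, i = 0.
Intersections between consecutive envelope lines give the roots: for adjacent envelope indices i < j the intersection is x = (a_i − a_j) / (j − i). Reading off the sorted break points: {3, 6, 8}.
Verification: at each break x_0, at least two indices attain the minimum of min_i(a_i + i · x_0).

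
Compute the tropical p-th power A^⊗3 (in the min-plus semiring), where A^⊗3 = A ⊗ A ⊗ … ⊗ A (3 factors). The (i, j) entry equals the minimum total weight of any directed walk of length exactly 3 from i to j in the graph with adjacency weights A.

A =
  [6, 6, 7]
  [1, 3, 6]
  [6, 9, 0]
A^⊗3 =
  [10, 12, 7]
  [7, 9, 6]
  [6, 9, 0]

Each entry (A^⊗3)_ij equals the minimum over all length-3 walks i = v_0 → v_1 → … → v_3 = j of Σ_t A[v_t][v_{t+1}]. For example, for (i, j) = (0, 2) we minimise over 9 possible intermediate vertex sequences; the minimum is 7, attained along the walk 0 → 2 → 2 → 2.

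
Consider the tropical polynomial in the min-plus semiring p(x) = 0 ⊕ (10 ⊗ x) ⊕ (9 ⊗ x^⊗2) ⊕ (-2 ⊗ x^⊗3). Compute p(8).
p(8) = 0

A tropical monomial a ⊗ x^⊗i evaluates to a + i · x. Evaluating each term at x = 8:
  Term 0 contributes 0 + 0 · 8 = 0
  Term 1 contributes 10 + 1 · 8 = 18
  Term 2 contributes 9 + 2 · 8 = 25
  Term 3 contributes -2 + 3 · 8 = 22
p(8) = ⊕ of these = min[0, 18, 25, 22] = 0.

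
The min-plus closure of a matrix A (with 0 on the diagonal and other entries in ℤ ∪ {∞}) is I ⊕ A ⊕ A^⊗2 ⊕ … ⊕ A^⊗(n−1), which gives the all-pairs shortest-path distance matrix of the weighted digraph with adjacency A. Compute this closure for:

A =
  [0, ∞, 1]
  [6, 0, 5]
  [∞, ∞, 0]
Closure =
  [0, ∞, 1]
  [6, 0, 5]
  [∞, ∞, 0]

This is the Floyd-Warshall all-pairs shortest-path computation. For each intermediate vertex k = 0, 1, …, 2, update dist[i][j] ← min(dist[i][j], dist[i][k] + dist[k][j]). The final matrix gives, for each (i, j), the minimum total weight of any directed path from i to j (possibly empty when i = j).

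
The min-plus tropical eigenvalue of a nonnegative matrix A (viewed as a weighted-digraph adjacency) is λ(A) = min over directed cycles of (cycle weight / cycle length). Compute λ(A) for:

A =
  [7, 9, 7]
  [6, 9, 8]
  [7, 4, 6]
λ(A) = 17/3

Enumerate directed cycles and compute their means (weight / length). Sample:
  cycle 0 → 0: weight = 7, length = 1, mean = 7/1 ≈ 7.000
  cycle 1 → 1: weight = 9, length = 1, mean = 9/1 ≈ 9.000
  cycle 2 → 2: weight = 6, length = 1, mean = 6/1 ≈ 6.000
  cycle 0 → 1 → 0: weight = 15, length = 2, mean = 15/2 ≈ 7.500
  cycle 0 → 2 → 0: weight = 14, length = 2, mean = 14/2 ≈ 7.000
  cycle 1 → 0 → 1: weight = 15, length = 2, mean = 15/2 ≈ 7.500
Minimum mean = 5.667, attained e.g. along the cycle 0 → 2 → 1 → 0 with weight 17 and length 3. So λ(A) = 17/3 = 17/3.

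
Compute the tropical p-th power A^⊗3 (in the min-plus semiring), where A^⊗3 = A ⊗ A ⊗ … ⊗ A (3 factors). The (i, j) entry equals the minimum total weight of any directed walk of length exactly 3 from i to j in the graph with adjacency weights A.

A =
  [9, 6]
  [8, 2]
A^⊗3 =
  [16, 10]
  [12, 6]

Each entry (A^⊗3)_ij equals the minimum over all length-3 walks i = v_0 → v_1 → … → v_3 = j of Σ_t A[v_t][v_{t+1}]. For example, for (i, j) = (0, 1) we minimise over 4 possible intermediate vertex sequences; the minimum is 10, attained along the walk 0 → 1 → 1 → 1.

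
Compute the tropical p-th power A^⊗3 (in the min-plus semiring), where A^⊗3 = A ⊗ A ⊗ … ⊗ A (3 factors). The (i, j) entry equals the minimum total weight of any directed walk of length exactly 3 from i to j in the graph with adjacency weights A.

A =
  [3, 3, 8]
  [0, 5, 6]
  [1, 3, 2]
A^⊗3 =
  [6, 6, 11]
  [3, 6, 9]
  [4, 6, 6]

Each entry (A^⊗3)_ij equals the minimum over all length-3 walks i = v_0 → v_1 → … → v_3 = j of Σ_t A[v_t][v_{t+1}]. For example, for (i, j) = (0, 2) we minimise over 9 possible intermediate vertex sequences; the minimum is 11, attained along the walk 0 → 1 → 0 → 2.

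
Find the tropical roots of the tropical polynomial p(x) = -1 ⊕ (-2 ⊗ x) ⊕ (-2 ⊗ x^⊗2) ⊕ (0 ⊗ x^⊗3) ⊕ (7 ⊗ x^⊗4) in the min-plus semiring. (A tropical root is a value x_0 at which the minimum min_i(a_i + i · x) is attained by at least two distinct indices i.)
Roots: {-7, -2, 0, 1}

Each tropical root is a break point of the lower envelope of the lines y = a_i + i · x (there are 5 lines, with slopes 0, 1, ..., 4). Only the lines that attain the minimum somewhere contribute to roots; other lines are dominated. Here the surviving (envelope) indices are i = 4, i = 3, i = 2, i = 1, i = 0.
Intersections between consecutive envelope lines give the roots: for adjacent envelope indices i < j the intersection is x = (a_i − a_j) / (j − i). Reading off the sorted break points: {-7, -2, 0, 1}.
Verification: at each break x_0, at least two indices attain the minimum of min_i(a_i + i · x_0).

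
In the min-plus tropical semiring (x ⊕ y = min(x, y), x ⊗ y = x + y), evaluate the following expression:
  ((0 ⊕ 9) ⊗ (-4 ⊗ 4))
((0 ⊕ 9) ⊗ (-4 ⊗ 4)) = 0

Expand innermost to outermost. Recall ⊕ takes the minimum of its arguments and ⊗ takes their sum. Working out the expression ((0 ⊕ 9) ⊗ (-4 ⊗ 4)) gives 0.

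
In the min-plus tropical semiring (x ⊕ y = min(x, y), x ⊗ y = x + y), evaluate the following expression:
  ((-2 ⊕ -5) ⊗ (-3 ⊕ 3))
((-2 ⊕ -5) ⊗ (-3 ⊕ 3)) = -8

Expand innermost to outermost. Recall ⊕ takes the minimum of its arguments and ⊗ takes their sum. Working out the expression ((-2 ⊕ -5) ⊗ (-3 ⊕ 3)) gives -8.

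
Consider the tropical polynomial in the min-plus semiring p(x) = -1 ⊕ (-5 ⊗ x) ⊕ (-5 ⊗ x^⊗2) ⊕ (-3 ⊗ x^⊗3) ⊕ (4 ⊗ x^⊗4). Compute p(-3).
p(-3) = -12

A tropical monomial a ⊗ x^⊗i evaluates to a + i · x. Evaluating each term at x = -3:
  Term 0 contributes -1 + 0 · -3 = -1
  Term 1 contributes -5 + 1 · -3 = -8
  Term 2 contributes -5 + 2 · -3 = -11
  Term 3 contributes -3 + 3 · -3 = -12
  Term 4 contributes 4 + 4 · -3 = -8
p(-3) = ⊕ of these = min[-1, -8, -11, -12, -8] = -12.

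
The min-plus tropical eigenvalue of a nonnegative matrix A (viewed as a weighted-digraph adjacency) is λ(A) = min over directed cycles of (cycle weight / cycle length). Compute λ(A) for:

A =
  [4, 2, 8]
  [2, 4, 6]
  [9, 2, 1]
λ(A) = 1

Enumerate directed cycles and compute their means (weight / length). Sample:
  cycle 0 → 0: weight = 4, length = 1, mean = 4/1 ≈ 4.000
  cycle 1 → 1: weight = 4, length = 1, mean = 4/1 ≈ 4.000
  cycle 2 → 2: weight = 1, length = 1, mean = 1/1 ≈ 1.000
  cycle 0 → 1 → 0: weight = 4, length = 2, mean = 4/2 ≈ 2.000
  cycle 0 → 2 → 0: weight = 17, length = 2, mean = 17/2 ≈ 8.500
  cycle 1 → 0 → 1: weight = 4, length = 2, mean = 4/2 ≈ 2.000
Minimum mean = 1.000, attained e.g. along the cycle 2 → 2 with weight 1 and length 1. So λ(A) = 1/1 = 1.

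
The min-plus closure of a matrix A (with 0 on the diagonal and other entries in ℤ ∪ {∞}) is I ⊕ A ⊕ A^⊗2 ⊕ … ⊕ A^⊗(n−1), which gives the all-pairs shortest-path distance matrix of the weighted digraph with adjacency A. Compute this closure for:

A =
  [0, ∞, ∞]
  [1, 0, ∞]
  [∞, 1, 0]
Closure =
  [0, ∞, ∞]
  [1, 0, ∞]
  [2, 1, 0]

This is the Floyd-Warshall all-pairs shortest-path computation. For each intermediate vertex k = 0, 1, …, 2, update dist[i][j] ← min(dist[i][j], dist[i][k] + dist[k][j]). The final matrix gives, for each (i, j), the minimum total weight of any directed path from i to j (possibly empty when i = j).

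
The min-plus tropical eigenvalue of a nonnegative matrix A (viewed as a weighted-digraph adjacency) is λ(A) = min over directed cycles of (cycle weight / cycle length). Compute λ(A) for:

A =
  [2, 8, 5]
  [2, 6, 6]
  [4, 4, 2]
λ(A) = 2

Enumerate directed cycles and compute their means (weight / length). Sample:
  cycle 0 → 0: weight = 2, length = 1, mean = 2/1 ≈ 2.000
  cycle 1 → 1: weight = 6, length = 1, mean = 6/1 ≈ 6.000
  cycle 2 → 2: weight = 2, length = 1, mean = 2/1 ≈ 2.000
  cycle 0 → 1 → 0: weight = 10, length = 2, mean = 10/2 ≈ 5.000
  cycle 0 → 2 → 0: weight = 9, length = 2, mean = 9/2 ≈ 4.500
  cycle 1 → 0 → 1: weight = 10, length = 2, mean = 10/2 ≈ 5.000
Minimum mean = 2.000, attained e.g. along the cycle 0 → 0 with weight 2 and length 1. So λ(A) = 2/1 = 2.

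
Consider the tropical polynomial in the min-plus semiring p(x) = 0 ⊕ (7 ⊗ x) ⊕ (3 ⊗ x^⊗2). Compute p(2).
p(2) = 0

A tropical monomial a ⊗ x^⊗i evaluates to a + i · x. Evaluating each term at x = 2:
  Term 0 contributes 0 + 0 · 2 = 0
  Term 1 contributes 7 + 1 · 2 = 9
  Term 2 contributes 3 + 2 · 2 = 7
p(2) = ⊕ of these = min[0, 9, 7] = 0.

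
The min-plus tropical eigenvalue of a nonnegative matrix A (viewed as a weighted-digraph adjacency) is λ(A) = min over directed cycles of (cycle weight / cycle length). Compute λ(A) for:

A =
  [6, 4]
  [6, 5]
λ(A) = 5

Enumerate directed cycles and compute their means (weight / length). Sample:
  cycle 0 → 0: weight = 6, length = 1, mean = 6/1 ≈ 6.000
  cycle 1 → 1: weight = 5, length = 1, mean = 5/1 ≈ 5.000
  cycle 0 → 1 → 0: weight = 10, length = 2, mean = 10/2 ≈ 5.000
  cycle 1 → 0 → 1: weight = 10, length = 2, mean = 10/2 ≈ 5.000
Minimum mean = 5.000, attained e.g. along the cycle 1 → 1 with weight 5 and length 1. So λ(A) = 5/1 = 5.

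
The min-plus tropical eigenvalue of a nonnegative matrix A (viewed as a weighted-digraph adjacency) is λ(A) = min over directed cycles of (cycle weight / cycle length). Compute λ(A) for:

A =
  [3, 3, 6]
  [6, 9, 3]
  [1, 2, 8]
λ(A) = 7/3

Enumerate directed cycles and compute their means (weight / length). Sample:
  cycle 0 → 0: weight = 3, length = 1, mean = 3/1 ≈ 3.000
  cycle 1 → 1: weight = 9, length = 1, mean = 9/1 ≈ 9.000
  cycle 2 → 2: weight = 8, length = 1, mean = 8/1 ≈ 8.000
  cycle 0 → 1 → 0: weight = 9, length = 2, mean = 9/2 ≈ 4.500
  cycle 0 → 2 → 0: weight = 7, length = 2, mean = 7/2 ≈ 3.500
  cycle 1 → 0 → 1: weight = 9, length = 2, mean = 9/2 ≈ 4.500
Minimum mean = 2.333, attained e.g. along the cycle 0 → 1 → 2 → 0 with weight 7 and length 3. So λ(A) = 7/3 = 7/3.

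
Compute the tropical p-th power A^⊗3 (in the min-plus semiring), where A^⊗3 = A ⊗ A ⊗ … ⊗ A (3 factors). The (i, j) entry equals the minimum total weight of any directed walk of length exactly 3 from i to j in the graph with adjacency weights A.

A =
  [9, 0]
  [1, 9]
A^⊗3 =
  [10, 1]
  [2, 10]

Each entry (A^⊗3)_ij equals the minimum over all length-3 walks i = v_0 → v_1 → … → v_3 = j of Σ_t A[v_t][v_{t+1}]. For example, for (i, j) = (0, 1) we minimise over 4 possible intermediate vertex sequences; the minimum is 1, attained along the walk 0 → 1 → 0 → 1.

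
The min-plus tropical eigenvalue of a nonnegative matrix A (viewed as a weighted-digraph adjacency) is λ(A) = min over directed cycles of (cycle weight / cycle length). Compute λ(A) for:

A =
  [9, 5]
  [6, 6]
λ(A) = 11/2

Enumerate directed cycles and compute their means (weight / length). Sample:
  cycle 0 → 0: weight = 9, length = 1, mean = 9/1 ≈ 9.000
  cycle 1 → 1: weight = 6, length = 1, mean = 6/1 ≈ 6.000
  cycle 0 → 1 → 0: weight = 11, length = 2, mean = 11/2 ≈ 5.500
  cycle 1 → 0 → 1: weight = 11, length = 2, mean = 11/2 ≈ 5.500
Minimum mean = 5.500, attained e.g. along the cycle 0 → 1 → 0 with weight 11 and length 2. So λ(A) = 11/2 = 11/2.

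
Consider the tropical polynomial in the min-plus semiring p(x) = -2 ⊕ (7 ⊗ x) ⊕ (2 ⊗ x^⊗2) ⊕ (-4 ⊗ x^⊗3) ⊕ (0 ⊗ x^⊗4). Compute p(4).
p(4) = -2

A tropical monomial a ⊗ x^⊗i evaluates to a + i · x. Evaluating each term at x = 4:
  Term 0 contributes -2 + 0 · 4 = -2
  Term 1 contributes 7 + 1 · 4 = 11
  Term 2 contributes 2 + 2 · 4 = 10
  Term 3 contributes -4 + 3 · 4 = 8
  Term 4 contributes 0 + 4 · 4 = 16
p(4) = ⊕ of these = min[-2, 11, 10, 8, 16] = -2.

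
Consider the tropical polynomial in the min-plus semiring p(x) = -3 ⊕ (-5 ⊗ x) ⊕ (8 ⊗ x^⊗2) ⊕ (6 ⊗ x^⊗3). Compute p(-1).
p(-1) = -6

A tropical monomial a ⊗ x^⊗i evaluates to a + i · x. Evaluating each term at x = -1:
  Term 0 contributes -3 + 0 · -1 = -3
  Term 1 contributes -5 + 1 · -1 = -6
  Term 2 contributes 8 + 2 · -1 = 6
  Term 3 contributes 6 + 3 · -1 = 3
p(-1) = ⊕ of these = min[-3, -6, 6, 3] = -6.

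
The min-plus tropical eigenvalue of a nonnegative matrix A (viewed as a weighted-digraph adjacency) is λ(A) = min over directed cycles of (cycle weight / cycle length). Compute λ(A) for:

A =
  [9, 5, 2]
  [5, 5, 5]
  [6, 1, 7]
λ(A) = 8/3

Enumerate directed cycles and compute their means (weight / length). Sample:
  cycle 0 → 0: weight = 9, length = 1, mean = 9/1 ≈ 9.000
  cycle 1 → 1: weight = 5, length = 1, mean = 5/1 ≈ 5.000
  cycle 2 → 2: weight = 7, length = 1, mean = 7/1 ≈ 7.000
  cycle 0 → 1 → 0: weight = 10, length = 2, mean = 10/2 ≈ 5.000
  cycle 0 → 2 → 0: weight = 8, length = 2, mean = 8/2 ≈ 4.000
  cycle 1 → 0 → 1: weight = 10, length = 2, mean = 10/2 ≈ 5.000
Minimum mean = 2.667, attained e.g. along the cycle 0 → 2 → 1 → 0 with weight 8 and length 3. So λ(A) = 8/3 = 8/3.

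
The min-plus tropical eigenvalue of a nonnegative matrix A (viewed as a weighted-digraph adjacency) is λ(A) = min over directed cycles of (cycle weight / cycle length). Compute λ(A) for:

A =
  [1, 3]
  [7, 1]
λ(A) = 1

Enumerate directed cycles and compute their means (weight / length). Sample:
  cycle 0 → 0: weight = 1, length = 1, mean = 1/1 ≈ 1.000
  cycle 1 → 1: weight = 1, length = 1, mean = 1/1 ≈ 1.000
  cycle 0 → 1 → 0: weight = 10, length = 2, mean = 10/2 ≈ 5.000
  cycle 1 → 0 → 1: weight = 10, length = 2, mean = 10/2 ≈ 5.000
Minimum mean = 1.000, attained e.g. along the cycle 0 → 0 with weight 1 and length 1. So λ(A) = 1/1 = 1.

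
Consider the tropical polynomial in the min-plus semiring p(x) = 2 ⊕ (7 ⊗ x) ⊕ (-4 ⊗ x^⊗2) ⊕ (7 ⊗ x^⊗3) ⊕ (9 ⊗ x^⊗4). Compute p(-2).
p(-2) = -8

A tropical monomial a ⊗ x^⊗i evaluates to a + i · x. Evaluating each term at x = -2:
  Term 0 contributes 2 + 0 · -2 = 2
  Term 1 contributes 7 + 1 · -2 = 5
  Term 2 contributes -4 + 2 · -2 = -8
  Term 3 contributes 7 + 3 · -2 = 1
  Term 4 contributes 9 + 4 · -2 = 1
p(-2) = ⊕ of these = min[2, 5, -8, 1, 1] = -8.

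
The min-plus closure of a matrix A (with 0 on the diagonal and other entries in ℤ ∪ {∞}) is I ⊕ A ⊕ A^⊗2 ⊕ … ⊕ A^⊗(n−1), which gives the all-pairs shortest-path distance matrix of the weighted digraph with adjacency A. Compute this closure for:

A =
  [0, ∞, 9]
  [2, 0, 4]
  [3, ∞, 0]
Closure =
  [0, ∞, 9]
  [2, 0, 4]
  [3, ∞, 0]

This is the Floyd-Warshall all-pairs shortest-path computation. For each intermediate vertex k = 0, 1, …, 2, update dist[i][j] ← min(dist[i][j], dist[i][k] + dist[k][j]). The final matrix gives, for each (i, j), the minimum total weight of any directed path from i to j (possibly empty when i = j).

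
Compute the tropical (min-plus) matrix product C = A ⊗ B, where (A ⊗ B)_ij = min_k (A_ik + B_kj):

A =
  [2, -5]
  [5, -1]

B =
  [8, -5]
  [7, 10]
A ⊗ B =
  [2, -3]
  [6, 0]

Apply the min-plus product entry-by-entry:
  C[0][0] = min over k of (A[0][0] + B[0][0] = 2 + 8 = 10, A[0][1] + B[1][0] = -5 + 7 = 2) = 2 (attained at k = 1)
  C[0][1] = min over k of (A[0][0] + B[0][1] = 2 + -5 = -3, A[0][1] + B[1][1] = -5 + 10 = 5) = -3 (attained at k = 0)
  C[1][0] = min over k of (A[1][0] + B[0][0] = 5 + 8 = 13, A[1][1] + B[1][0] = -1 + 7 = 6) = 6 (attained at k = 1)
  C[1][1] = min over k of (A[1][0] + B[0][1] = 5 + -5 = 0, A[1][1] + B[1][1] = -1 + 10 = 9) = 0 (attained at k = 0)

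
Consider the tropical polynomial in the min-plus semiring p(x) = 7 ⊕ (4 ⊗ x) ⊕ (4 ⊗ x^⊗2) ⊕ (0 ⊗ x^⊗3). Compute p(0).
p(0) = 0

A tropical monomial a ⊗ x^⊗i evaluates to a + i · x. Evaluating each term at x = 0:
  Term 0 contributes 7 + 0 · 0 = 7
  Term 1 contributes 4 + 1 · 0 = 4
  Term 2 contributes 4 + 2 · 0 = 4
  Term 3 contributes 0 + 3 · 0 = 0
p(0) = ⊕ of these = min[7, 4, 4, 0] = 0.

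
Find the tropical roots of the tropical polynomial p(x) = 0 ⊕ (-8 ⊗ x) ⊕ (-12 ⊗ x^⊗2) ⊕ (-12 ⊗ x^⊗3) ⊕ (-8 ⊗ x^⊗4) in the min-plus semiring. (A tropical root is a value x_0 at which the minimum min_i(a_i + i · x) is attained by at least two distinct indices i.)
Roots: {-4, 0, 4, 8}

Each tropical root is a break point of the lower envelope of the lines y = a_i + i · x (there are 5 lines, with slopes 0, 1, ..., 4). Only the lines that attain the minimum somewhere contribute to roots; other lines are dominated. Here the surviving (envelope) indices are i = 4, i = 3, i = 2, i = 1, i = 0.
Intersections between consecutive envelope lines give the roots: for adjacent envelope indices i < j the intersection is x = (a_i − a_j) / (j − i). Reading off the sorted break points: {-4, 0, 4, 8}.
Verification: at each break x_0, at least two indices attain the minimum of min_i(a_i + i · x_0).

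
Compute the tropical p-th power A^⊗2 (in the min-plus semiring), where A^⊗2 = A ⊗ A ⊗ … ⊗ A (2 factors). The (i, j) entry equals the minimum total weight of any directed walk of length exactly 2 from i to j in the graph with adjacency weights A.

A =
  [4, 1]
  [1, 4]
A^⊗2 =
  [2, 5]
  [5, 2]

Each entry (A^⊗2)_ij equals the minimum over all length-2 walks i = v_0 → v_1 → … → v_2 = j of Σ_t A[v_t][v_{t+1}]. For example, for (i, j) = (0, 1) we minimise over 2 possible intermediate vertex sequences; the minimum is 5, attained along the walk 0 → 0 → 1.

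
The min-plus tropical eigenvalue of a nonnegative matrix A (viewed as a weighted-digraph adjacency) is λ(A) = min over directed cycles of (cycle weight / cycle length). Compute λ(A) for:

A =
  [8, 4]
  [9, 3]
λ(A) = 3

Enumerate directed cycles and compute their means (weight / length). Sample:
  cycle 0 → 0: weight = 8, length = 1, mean = 8/1 ≈ 8.000
  cycle 1 → 1: weight = 3, length = 1, mean = 3/1 ≈ 3.000
  cycle 0 → 1 → 0: weight = 13, length = 2, mean = 13/2 ≈ 6.500
  cycle 1 → 0 → 1: weight = 13, length = 2, mean = 13/2 ≈ 6.500
Minimum mean = 3.000, attained e.g. along the cycle 1 → 1 with weight 3 and length 1. So λ(A) = 3/1 = 3.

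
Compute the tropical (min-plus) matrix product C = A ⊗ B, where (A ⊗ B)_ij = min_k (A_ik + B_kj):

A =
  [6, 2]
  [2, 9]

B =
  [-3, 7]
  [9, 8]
A ⊗ B =
  [3, 10]
  [-1, 9]

Apply the min-plus product entry-by-entry:
  C[0][0] = min over k of (A[0][0] + B[0][0] = 6 + -3 = 3, A[0][1] + B[1][0] = 2 + 9 = 11) = 3 (attained at k = 0)
  C[0][1] = min over k of (A[0][0] + B[0][1] = 6 + 7 = 13, A[0][1] + B[1][1] = 2 + 8 = 10) = 10 (attained at k = 1)
  C[1][0] = min over k of (A[1][0] + B[0][0] = 2 + -3 = -1, A[1][1] + B[1][0] = 9 + 9 = 18) = -1 (attained at k = 0)
  C[1][1] = min over k of (A[1][0] + B[0][1] = 2 + 7 = 9, A[1][1] + B[1][1] = 9 + 8 = 17) = 9 (attained at k = 0)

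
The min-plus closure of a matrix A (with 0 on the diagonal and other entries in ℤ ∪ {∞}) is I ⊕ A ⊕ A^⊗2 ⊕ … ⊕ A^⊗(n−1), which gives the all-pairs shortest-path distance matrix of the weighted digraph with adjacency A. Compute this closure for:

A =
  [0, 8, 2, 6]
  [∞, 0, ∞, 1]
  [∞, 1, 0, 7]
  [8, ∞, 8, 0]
Closure =
  [0, 3, 2, 4]
  [9, 0, 9, 1]
  [10, 1, 0, 2]
  [8, 9, 8, 0]

This is the Floyd-Warshall all-pairs shortest-path computation. For each intermediate vertex k = 0, 1, …, 3, update dist[i][j] ← min(dist[i][j], dist[i][k] + dist[k][j]). The final matrix gives, for each (i, j), the minimum total weight of any directed path from i to j (possibly empty when i = j).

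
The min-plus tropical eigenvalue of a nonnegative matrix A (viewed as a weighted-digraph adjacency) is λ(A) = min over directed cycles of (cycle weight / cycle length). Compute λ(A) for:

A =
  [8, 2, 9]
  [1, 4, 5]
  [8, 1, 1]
λ(A) = 1

Enumerate directed cycles and compute their means (weight / length). Sample:
  cycle 0 → 0: weight = 8, length = 1, mean = 8/1 ≈ 8.000
  cycle 1 → 1: weight = 4, length = 1, mean = 4/1 ≈ 4.000
  cycle 2 → 2: weight = 1, length = 1, mean = 1/1 ≈ 1.000
  cycle 0 → 1 → 0: weight = 3, length = 2, mean = 3/2 ≈ 1.500
  cycle 0 → 2 → 0: weight = 17, length = 2, mean = 17/2 ≈ 8.500
  cycle 1 → 0 → 1: weight = 3, length = 2, mean = 3/2 ≈ 1.500
Minimum mean = 1.000, attained e.g. along the cycle 2 → 2 with weight 1 and length 1. So λ(A) = 1/1 = 1.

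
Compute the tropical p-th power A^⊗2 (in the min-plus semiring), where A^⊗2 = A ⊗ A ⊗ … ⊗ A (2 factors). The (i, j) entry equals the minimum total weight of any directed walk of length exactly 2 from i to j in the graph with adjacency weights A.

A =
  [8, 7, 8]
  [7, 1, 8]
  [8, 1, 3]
A^⊗2 =
  [14, 8, 11]
  [8, 2, 9]
  [8, 2, 6]

Each entry (A^⊗2)_ij equals the minimum over all length-2 walks i = v_0 → v_1 → … → v_2 = j of Σ_t A[v_t][v_{t+1}]. For example, for (i, j) = (0, 2) we minimise over 3 possible intermediate vertex sequences; the minimum is 11, attained along the walk 0 → 2 → 2.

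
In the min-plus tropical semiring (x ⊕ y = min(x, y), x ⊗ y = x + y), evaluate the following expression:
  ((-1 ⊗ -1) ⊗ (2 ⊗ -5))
((-1 ⊗ -1) ⊗ (2 ⊗ -5)) = -5

Expand innermost to outermost. Recall ⊕ takes the minimum of its arguments and ⊗ takes their sum. Working out the expression ((-1 ⊗ -1) ⊗ (2 ⊗ -5)) gives -5.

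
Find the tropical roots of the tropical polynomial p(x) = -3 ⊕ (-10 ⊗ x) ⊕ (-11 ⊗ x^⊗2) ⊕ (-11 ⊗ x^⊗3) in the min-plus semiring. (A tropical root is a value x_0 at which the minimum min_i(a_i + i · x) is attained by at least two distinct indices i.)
Roots: {0, 1, 7}

Each tropical root is a break point of the lower envelope of the lines y = a_i + i · x (there are 4 lines, with slopes 0, 1, ..., 3). Only the lines that attain the minimum somewhere contribute to roots; other lines are dominated. Here the surviving (envelope) indices are i = 3, i = 2, i = 1, i = 0.
Intersections between consecutive envelope lines give the roots: for adjacent envelope indices i < j the intersection is x = (a_i − a_j) / (j − i). Reading off the sorted break points: {0, 1, 7}.
Verification: at each break x_0, at least two indices attain the minimum of min_i(a_i + i · x_0).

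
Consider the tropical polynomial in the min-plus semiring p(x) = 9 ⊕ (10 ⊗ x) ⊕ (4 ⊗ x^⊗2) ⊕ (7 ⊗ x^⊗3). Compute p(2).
p(2) = 8

A tropical monomial a ⊗ x^⊗i evaluates to a + i · x. Evaluating each term at x = 2:
  Term 0 contributes 9 + 0 · 2 = 9
  Term 1 contributes 10 + 1 · 2 = 12
  Term 2 contributes 4 + 2 · 2 = 8
  Term 3 contributes 7 + 3 · 2 = 13
p(2) = ⊕ of these = min[9, 12, 8, 13] = 8.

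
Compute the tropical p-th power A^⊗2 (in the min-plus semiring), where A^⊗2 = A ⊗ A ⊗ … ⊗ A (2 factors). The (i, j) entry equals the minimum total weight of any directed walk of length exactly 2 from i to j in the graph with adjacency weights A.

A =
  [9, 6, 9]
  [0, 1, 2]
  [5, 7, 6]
A^⊗2 =
  [6, 7, 8]
  [1, 2, 3]
  [7, 8, 9]

Each entry (A^⊗2)_ij equals the minimum over all length-2 walks i = v_0 → v_1 → … → v_2 = j of Σ_t A[v_t][v_{t+1}]. For example, for (i, j) = (0, 2) we minimise over 3 possible intermediate vertex sequences; the minimum is 8, attained along the walk 0 → 1 → 2.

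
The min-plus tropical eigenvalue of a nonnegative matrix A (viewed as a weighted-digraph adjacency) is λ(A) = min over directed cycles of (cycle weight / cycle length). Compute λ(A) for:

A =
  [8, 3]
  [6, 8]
λ(A) = 9/2

Enumerate directed cycles and compute their means (weight / length). Sample:
  cycle 0 → 0: weight = 8, length = 1, mean = 8/1 ≈ 8.000
  cycle 1 → 1: weight = 8, length = 1, mean = 8/1 ≈ 8.000
  cycle 0 → 1 → 0: weight = 9, length = 2, mean = 9/2 ≈ 4.500
  cycle 1 → 0 → 1: weight = 9, length = 2, mean = 9/2 ≈ 4.500
Minimum mean = 4.500, attained e.g. along the cycle 0 → 1 → 0 with weight 9 and length 2. So λ(A) = 9/2 = 9/2.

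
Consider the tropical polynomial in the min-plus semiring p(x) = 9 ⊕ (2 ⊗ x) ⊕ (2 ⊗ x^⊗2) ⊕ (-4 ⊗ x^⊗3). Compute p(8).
p(8) = 9

A tropical monomial a ⊗ x^⊗i evaluates to a + i · x. Evaluating each term at x = 8:
  Term 0 contributes 9 + 0 · 8 = 9
  Term 1 contributes 2 + 1 · 8 = 10
  Term 2 contributes 2 + 2 · 8 = 18
  Term 3 contributes -4 + 3 · 8 = 20
p(8) = ⊕ of these = min[9, 10, 18, 20] = 9.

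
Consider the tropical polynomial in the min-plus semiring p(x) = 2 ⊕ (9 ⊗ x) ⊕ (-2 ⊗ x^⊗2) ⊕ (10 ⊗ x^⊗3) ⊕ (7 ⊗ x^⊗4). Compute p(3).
p(3) = 2

A tropical monomial a ⊗ x^⊗i evaluates to a + i · x. Evaluating each term at x = 3:
  Term 0 contributes 2 + 0 · 3 = 2
  Term 1 contributes 9 + 1 · 3 = 12
  Term 2 contributes -2 + 2 · 3 = 4
  Term 3 contributes 10 + 3 · 3 = 19
  Term 4 contributes 7 + 4 · 3 = 19
p(3) = ⊕ of these = min[2, 12, 4, 19, 19] = 2.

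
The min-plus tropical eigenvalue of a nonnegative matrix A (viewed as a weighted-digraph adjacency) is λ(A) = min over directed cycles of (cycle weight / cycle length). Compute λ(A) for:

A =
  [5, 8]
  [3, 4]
λ(A) = 4

Enumerate directed cycles and compute their means (weight / length). Sample:
  cycle 0 → 0: weight = 5, length = 1, mean = 5/1 ≈ 5.000
  cycle 1 → 1: weight = 4, length = 1, mean = 4/1 ≈ 4.000
  cycle 0 → 1 → 0: weight = 11, length = 2, mean = 11/2 ≈ 5.500
  cycle 1 → 0 → 1: weight = 11, length = 2, mean = 11/2 ≈ 5.500
Minimum mean = 4.000, attained e.g. along the cycle 1 → 1 with weight 4 and length 1. So λ(A) = 4/1 = 4.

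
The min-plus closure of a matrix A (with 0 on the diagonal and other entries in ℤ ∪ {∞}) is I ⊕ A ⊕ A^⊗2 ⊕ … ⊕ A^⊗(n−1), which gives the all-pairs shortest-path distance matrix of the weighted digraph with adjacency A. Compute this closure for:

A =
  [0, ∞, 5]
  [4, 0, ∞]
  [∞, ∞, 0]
Closure =
  [0, ∞, 5]
  [4, 0, 9]
  [∞, ∞, 0]

This is the Floyd-Warshall all-pairs shortest-path computation. For each intermediate vertex k = 0, 1, …, 2, update dist[i][j] ← min(dist[i][j], dist[i][k] + dist[k][j]). The final matrix gives, for each (i, j), the minimum total weight of any directed path from i to j (possibly empty when i = j).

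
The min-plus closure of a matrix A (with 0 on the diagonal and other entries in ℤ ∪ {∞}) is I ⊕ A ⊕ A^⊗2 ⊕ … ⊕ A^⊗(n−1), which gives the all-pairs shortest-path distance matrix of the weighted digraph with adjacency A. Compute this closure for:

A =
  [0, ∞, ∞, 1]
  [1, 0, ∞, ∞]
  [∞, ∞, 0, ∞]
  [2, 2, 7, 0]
Closure =
  [0, 3, 8, 1]
  [1, 0, 9, 2]
  [∞, ∞, 0, ∞]
  [2, 2, 7, 0]

This is the Floyd-Warshall all-pairs shortest-path computation. For each intermediate vertex k = 0, 1, …, 3, update dist[i][j] ← min(dist[i][j], dist[i][k] + dist[k][j]). The final matrix gives, for each (i, j), the minimum total weight of any directed path from i to j (possibly empty when i = j).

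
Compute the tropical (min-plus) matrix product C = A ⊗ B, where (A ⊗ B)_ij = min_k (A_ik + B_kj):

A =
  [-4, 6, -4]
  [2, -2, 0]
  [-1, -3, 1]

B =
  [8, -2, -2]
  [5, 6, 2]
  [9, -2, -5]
A ⊗ B =
  [4, -6, -9]
  [3, -2, -5]
  [2, -3, -4]

Apply the min-plus product entry-by-entry:
  C[0][0] = min over k of (A[0][0] + B[0][0] = -4 + 8 = 4, A[0][1] + B[1][0] = 6 + 5 = 11, A[0][2] + B[2][0] = -4 + 9 = 5) = 4 (attained at k = 0)
  C[0][1] = min over k of (A[0][0] + B[0][1] = -4 + -2 = -6, A[0][1] + B[1][1] = 6 + 6 = 12, A[0][2] + B[2][1] = -4 + -2 = -6) = -6 (attained at k = 0)
  C[0][2] = min over k of (A[0][0] + B[0][2] = -4 + -2 = -6, A[0][1] + B[1][2] = 6 + 2 = 8, A[0][2] + B[2][2] = -4 + -5 = -9) = -9 (attained at k = 2)
  C[1][0] = min over k of (A[1][0] + B[0][0] = 2 + 8 = 10, A[1][1] + B[1][0] = -2 + 5 = 3, A[1][2] + B[2][0] = 0 + 9 = 9) = 3 (attained at k = 1)
  C[1][1] = min over k of (A[1][0] + B[0][1] = 2 + -2 = 0, A[1][1] + B[1][1] = -2 + 6 = 4, A[1][2] + B[2][1] = 0 + -2 = -2) = -2 (attained at k = 2)
  C[1][2] = min over k of (A[1][0] + B[0][2] = 2 + -2 = 0, A[1][1] + B[1][2] = -2 + 2 = 0, A[1][2] + B[2][2] = 0 + -5 = -5) = -5 (attained at k = 2)
  C[2][0] = min over k of (A[2][0] + B[0][0] = -1 + 8 = 7, A[2][1] + B[1][0] = -3 + 5 = 2, A[2][2] + B[2][0] = 1 + 9 = 10) = 2 (attained at k = 1)
  C[2][1] = min over k of (A[2][0] + B[0][1] = -1 + -2 = -3, A[2][1] + B[1][1] = -3 + 6 = 3, A[2][2] + B[2][1] = 1 + -2 = -1) = -3 (attained at k = 0)
  C[2][2] = min over k of (A[2][0] + B[0][2] = -1 + -2 = -3, A[2][1] + B[1][2] = -3 + 2 = -1, A[2][2] + B[2][2] = 1 + -5 = -4) = -4 (attained at k = 2)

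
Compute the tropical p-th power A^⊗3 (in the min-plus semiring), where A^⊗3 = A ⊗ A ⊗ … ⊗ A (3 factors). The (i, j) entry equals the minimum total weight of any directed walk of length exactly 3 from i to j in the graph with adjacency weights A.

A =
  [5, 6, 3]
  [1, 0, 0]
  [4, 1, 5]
A^⊗3 =
  [5, 4, 4]
  [1, 0, 0]
  [2, 1, 1]

Each entry (A^⊗3)_ij equals the minimum over all length-3 walks i = v_0 → v_1 → … → v_3 = j of Σ_t A[v_t][v_{t+1}]. For example, for (i, j) = (0, 2) we minimise over 9 possible intermediate vertex sequences; the minimum is 4, attained along the walk 0 → 2 → 1 → 2.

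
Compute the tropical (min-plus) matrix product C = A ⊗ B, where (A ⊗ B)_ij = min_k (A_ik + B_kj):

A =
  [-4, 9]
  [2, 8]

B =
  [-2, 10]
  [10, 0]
A ⊗ B =
  [-6, 6]
  [0, 8]

Apply the min-plus product entry-by-entry:
  C[0][0] = min over k of (A[0][0] + B[0][0] = -4 + -2 = -6, A[0][1] + B[1][0] = 9 + 10 = 19) = -6 (attained at k = 0)
  C[0][1] = min over k of (A[0][0] + B[0][1] = -4 + 10 = 6, A[0][1] + B[1][1] = 9 + 0 = 9) = 6 (attained at k = 0)
  C[1][0] = min over k of (A[1][0] + B[0][0] = 2 + -2 = 0, A[1][1] + B[1][0] = 8 + 10 = 18) = 0 (attained at k = 0)
  C[1][1] = min over k of (A[1][0] + B[0][1] = 2 + 10 = 12, A[1][1] + B[1][1] = 8 + 0 = 8) = 8 (attained at k = 1)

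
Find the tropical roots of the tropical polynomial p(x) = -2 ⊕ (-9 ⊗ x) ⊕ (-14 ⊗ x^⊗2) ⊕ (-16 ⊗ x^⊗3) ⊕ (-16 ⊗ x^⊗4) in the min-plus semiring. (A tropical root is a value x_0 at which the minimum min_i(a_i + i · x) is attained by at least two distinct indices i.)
Roots: {0, 2, 5, 7}

Each tropical root is a break point of the lower envelope of the lines y = a_i + i · x (there are 5 lines, with slopes 0, 1, ..., 4). Only the lines that attain the minimum somewhere contribute to roots; other lines are dominated. Here the surviving (envelope) indices are i = 4, i = 3, i = 2, i = 1, i = 0.
Intersections between consecutive envelope lines give the roots: for adjacent envelope indices i < j the intersection is x = (a_i − a_j) / (j − i). Reading off the sorted break points: {0, 2, 5, 7}.
Verification: at each break x_0, at least two indices attain the minimum of min_i(a_i + i · x_0).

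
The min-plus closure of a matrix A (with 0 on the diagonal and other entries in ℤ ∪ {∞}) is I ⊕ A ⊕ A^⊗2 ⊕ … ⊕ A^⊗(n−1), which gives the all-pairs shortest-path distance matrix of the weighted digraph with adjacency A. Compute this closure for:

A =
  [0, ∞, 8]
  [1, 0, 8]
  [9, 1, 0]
Closure =
  [0, 9, 8]
  [1, 0, 8]
  [2, 1, 0]

This is the Floyd-Warshall all-pairs shortest-path computation. For each intermediate vertex k = 0, 1, …, 2, update dist[i][j] ← min(dist[i][j], dist[i][k] + dist[k][j]). The final matrix gives, for each (i, j), the minimum total weight of any directed path from i to j (possibly empty when i = j).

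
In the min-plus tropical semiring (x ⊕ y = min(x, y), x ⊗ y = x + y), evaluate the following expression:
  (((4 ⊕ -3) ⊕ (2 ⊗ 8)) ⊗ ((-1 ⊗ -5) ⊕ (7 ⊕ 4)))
(((4 ⊕ -3) ⊕ (2 ⊗ 8)) ⊗ ((-1 ⊗ -5) ⊕ (7 ⊕ 4))) = -9

Expand innermost to outermost. Recall ⊕ takes the minimum of its arguments and ⊗ takes their sum. Working out the expression (((4 ⊕ -3) ⊕ (2 ⊗ 8)) ⊗ ((-1 ⊗ -5) ⊕ (7 ⊕ 4))) gives -9.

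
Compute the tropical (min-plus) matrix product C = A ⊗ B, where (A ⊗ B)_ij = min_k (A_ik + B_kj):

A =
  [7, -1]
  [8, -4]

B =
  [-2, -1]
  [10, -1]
A ⊗ B =
  [5, -2]
  [6, -5]

Apply the min-plus product entry-by-entry:
  C[0][0] = min over k of (A[0][0] + B[0][0] = 7 + -2 = 5, A[0][1] + B[1][0] = -1 + 10 = 9) = 5 (attained at k = 0)
  C[0][1] = min over k of (A[0][0] + B[0][1] = 7 + -1 = 6, A[0][1] + B[1][1] = -1 + -1 = -2) = -2 (attained at k = 1)
  C[1][0] = min over k of (A[1][0] + B[0][0] = 8 + -2 = 6, A[1][1] + B[1][0] = -4 + 10 = 6) = 6 (attained at k = 0)
  C[1][1] = min over k of (A[1][0] + B[0][1] = 8 + -1 = 7, A[1][1] + B[1][1] = -4 + -1 = -5) = -5 (attained at k = 1)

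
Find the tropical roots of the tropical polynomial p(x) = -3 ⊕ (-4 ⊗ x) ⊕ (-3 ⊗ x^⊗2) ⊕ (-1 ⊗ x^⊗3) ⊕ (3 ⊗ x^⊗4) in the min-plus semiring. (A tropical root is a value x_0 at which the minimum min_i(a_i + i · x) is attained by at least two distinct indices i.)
Roots: {-4, -2, -1, 1}

Each tropical root is a break point of the lower envelope of the lines y = a_i + i · x (there are 5 lines, with slopes 0, 1, ..., 4). Only the lines that attain the minimum somewhere contribute to roots; other lines are dominated. Here the surviving (envelope) indices are i = 4, i = 3, i = 2, i = 1, i = 0.
Intersections between consecutive envelope lines give the roots: for adjacent envelope indices i < j the intersection is x = (a_i − a_j) / (j − i). Reading off the sorted break points: {-4, -2, -1, 1}.
Verification: at each break x_0, at least two indices attain the minimum of min_i(a_i + i · x_0).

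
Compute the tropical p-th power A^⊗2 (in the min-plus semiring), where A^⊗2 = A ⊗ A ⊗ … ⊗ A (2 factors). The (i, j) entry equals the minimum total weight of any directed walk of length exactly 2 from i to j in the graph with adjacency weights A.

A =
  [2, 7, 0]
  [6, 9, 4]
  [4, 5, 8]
A^⊗2 =
  [4, 5, 2]
  [8, 9, 6]
  [6, 11, 4]

Each entry (A^⊗2)_ij equals the minimum over all length-2 walks i = v_0 → v_1 → … → v_2 = j of Σ_t A[v_t][v_{t+1}]. For example, for (i, j) = (0, 2) we minimise over 3 possible intermediate vertex sequences; the minimum is 2, attained along the walk 0 → 0 → 2.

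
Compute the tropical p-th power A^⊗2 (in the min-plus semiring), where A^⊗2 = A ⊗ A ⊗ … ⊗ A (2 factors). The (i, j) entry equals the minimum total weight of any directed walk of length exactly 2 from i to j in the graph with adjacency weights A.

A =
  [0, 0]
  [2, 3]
A^⊗2 =
  [0, 0]
  [2, 2]

Each entry (A^⊗2)_ij equals the minimum over all length-2 walks i = v_0 → v_1 → … → v_2 = j of Σ_t A[v_t][v_{t+1}]. For example, for (i, j) = (0, 1) we minimise over 2 possible intermediate vertex sequences; the minimum is 0, attained along the walk 0 → 0 → 1.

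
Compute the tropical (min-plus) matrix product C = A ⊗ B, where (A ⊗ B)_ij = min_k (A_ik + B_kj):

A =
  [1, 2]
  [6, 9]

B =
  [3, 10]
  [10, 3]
A ⊗ B =
  [4, 5]
  [9, 12]

Apply the min-plus product entry-by-entry:
  C[0][0] = min over k of (A[0][0] + B[0][0] = 1 + 3 = 4, A[0][1] + B[1][0] = 2 + 10 = 12) = 4 (attained at k = 0)
  C[0][1] = min over k of (A[0][0] + B[0][1] = 1 + 10 = 11, A[0][1] + B[1][1] = 2 + 3 = 5) = 5 (attained at k = 1)
  C[1][0] = min over k of (A[1][0] + B[0][0] = 6 + 3 = 9, A[1][1] + B[1][0] = 9 + 10 = 19) = 9 (attained at k = 0)
  C[1][1] = min over k of (A[1][0] + B[0][1] = 6 + 10 = 16, A[1][1] + B[1][1] = 9 + 3 = 12) = 12 (attained at k = 1)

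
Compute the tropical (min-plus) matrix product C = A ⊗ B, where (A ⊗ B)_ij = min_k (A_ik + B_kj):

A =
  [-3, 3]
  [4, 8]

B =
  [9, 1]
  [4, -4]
A ⊗ B =
  [6, -2]
  [12, 4]

Apply the min-plus product entry-by-entry:
  C[0][0] = min over k of (A[0][0] + B[0][0] = -3 + 9 = 6, A[0][1] + B[1][0] = 3 + 4 = 7) = 6 (attained at k = 0)
  C[0][1] = min over k of (A[0][0] + B[0][1] = -3 + 1 = -2, A[0][1] + B[1][1] = 3 + -4 = -1) = -2 (attained at k = 0)
  C[1][0] = min over k of (A[1][0] + B[0][0] = 4 + 9 = 13, A[1][1] + B[1][0] = 8 + 4 = 12) = 12 (attained at k = 1)
  C[1][1] = min over k of (A[1][0] + B[0][1] = 4 + 1 = 5, A[1][1] + B[1][1] = 8 + -4 = 4) = 4 (attained at k = 1)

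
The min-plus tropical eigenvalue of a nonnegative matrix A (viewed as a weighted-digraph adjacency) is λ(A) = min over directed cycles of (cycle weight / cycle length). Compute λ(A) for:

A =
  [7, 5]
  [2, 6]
λ(A) = 7/2

Enumerate directed cycles and compute their means (weight / length). Sample:
  cycle 0 → 0: weight = 7, length = 1, mean = 7/1 ≈ 7.000
  cycle 1 → 1: weight = 6, length = 1, mean = 6/1 ≈ 6.000
  cycle 0 → 1 → 0: weight = 7, length = 2, mean = 7/2 ≈ 3.500
  cycle 1 → 0 → 1: weight = 7, length = 2, mean = 7/2 ≈ 3.500
Minimum mean = 3.500, attained e.g. along the cycle 0 → 1 → 0 with weight 7 and length 2. So λ(A) = 7/2 = 7/2.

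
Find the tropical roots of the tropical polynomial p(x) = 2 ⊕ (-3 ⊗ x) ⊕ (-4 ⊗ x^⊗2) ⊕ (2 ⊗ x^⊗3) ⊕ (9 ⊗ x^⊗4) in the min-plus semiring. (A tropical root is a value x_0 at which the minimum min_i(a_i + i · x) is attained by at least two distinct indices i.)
Roots: {-7, -6, 1, 5}

Each tropical root is a break point of the lower envelope of the lines y = a_i + i · x (there are 5 lines, with slopes 0, 1, ..., 4). Only the lines that attain the minimum somewhere contribute to roots; other lines are dominated. Here the surviving (envelope) indices are i = 4, i = 3, i = 2, i = 1, i = 0.
Intersections between consecutive envelope lines give the roots: for adjacent envelope indices i < j the intersection is x = (a_i − a_j) / (j − i). Reading off the sorted break points: {-7, -6, 1, 5}.
Verification: at each break x_0, at least two indices attain the minimum of min_i(a_i + i · x_0).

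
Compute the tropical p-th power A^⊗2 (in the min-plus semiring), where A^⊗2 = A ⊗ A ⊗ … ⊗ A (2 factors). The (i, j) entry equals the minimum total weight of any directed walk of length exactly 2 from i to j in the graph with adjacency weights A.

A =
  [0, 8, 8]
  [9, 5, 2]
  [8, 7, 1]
A^⊗2 =
  [0, 8, 8]
  [9, 9, 3]
  [8, 8, 2]

Each entry (A^⊗2)_ij equals the minimum over all length-2 walks i = v_0 → v_1 → … → v_2 = j of Σ_t A[v_t][v_{t+1}]. For example, for (i, j) = (0, 2) we minimise over 3 possible intermediate vertex sequences; the minimum is 8, attained along the walk 0 → 0 → 2.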